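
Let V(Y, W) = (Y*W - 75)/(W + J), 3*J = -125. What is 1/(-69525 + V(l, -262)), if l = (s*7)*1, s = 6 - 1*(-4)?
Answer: -911/63282030 ≈ -1.4396e-5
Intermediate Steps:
J = -125/3 (J = (⅓)*(-125) = -125/3 ≈ -41.667)
s = 10 (s = 6 + 4 = 10)
l = 70 (l = (10*7)*1 = 70*1 = 70)
V(Y, W) = (-75 + W*Y)/(-125/3 + W) (V(Y, W) = (Y*W - 75)/(W - 125/3) = (W*Y - 75)/(-125/3 + W) = (-75 + W*Y)/(-125/3 + W))
1/(-69525 + V(l, -262)) = 1/(-69525 + 3*(-75 - 262*70)/(-125 + 3*(-262))) = 1/(-69525 + 3*(-75 - 18340)/(-125 - 786)) = 1/(-69525 + 3*(-18415)/(-911)) = 1/(-69525 + 3*(-1/911)*(-18415)) = 1/(-69525 + 55245/911) = 1/(-63282030/911) = -911/63282030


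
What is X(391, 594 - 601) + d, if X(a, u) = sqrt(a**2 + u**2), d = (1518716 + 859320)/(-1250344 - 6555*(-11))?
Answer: -2378036/1178239 + sqrt(152930) ≈ 389.04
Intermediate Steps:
d = -2378036/1178239 (d = 2378036/(-1250344 + 72105) = 2378036/(-1178239) = 2378036*(-1/1178239) = -2378036/1178239 ≈ -2.0183)
X(391, 594 - 601) + d = sqrt(391**2 + (594 - 601)**2) - 2378036/1178239 = sqrt(152881 + (-7)**2) - 2378036/1178239 = sqrt(152881 + 49) - 2378036/1178239 = sqrt(152930) - 2378036/1178239 = -2378036/1178239 + sqrt(152930)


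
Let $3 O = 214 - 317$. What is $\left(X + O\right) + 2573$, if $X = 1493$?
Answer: $\frac{12095}{3} \approx 4031.7$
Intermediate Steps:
$O = - \frac{103}{3}$ ($O = \frac{214 - 317}{3} = \frac{1}{3} \left(-103\right) = - \frac{103}{3} \approx -34.333$)
$\left(X + O\right) + 2573 = \left(1493 - \frac{103}{3}\right) + 2573 = \frac{4376}{3} + 2573 = \frac{12095}{3}$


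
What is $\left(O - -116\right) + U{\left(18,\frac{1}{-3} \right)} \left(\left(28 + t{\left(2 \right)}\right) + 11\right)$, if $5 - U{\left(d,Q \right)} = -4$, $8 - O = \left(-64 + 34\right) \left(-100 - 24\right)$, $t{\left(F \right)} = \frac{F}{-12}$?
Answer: $- \frac{6493}{2} \approx -3246.5$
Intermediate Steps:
$t{\left(F \right)} = - \frac{F}{12}$ ($t{\left(F \right)} = F \left(- \frac{1}{12}\right) = - \frac{F}{12}$)
$O = -3712$ ($O = 8 - \left(-64 + 34\right) \left(-100 - 24\right) = 8 - \left(-30\right) \left(-124\right) = 8 - 3720 = -3712$)
$U{\left(d,Q \right)} = 9$ ($U{\left(d,Q \right)} = 5 - -4 = 5 + 4 = 9$)
$\left(O - -116\right) + U{\left(18,\frac{1}{-3} \right)} \left(\left(28 + t{\left(2 \right)}\right) + 11\right) = \left(-3712 - -116\right) + 9 \left(\left(28 - \frac{1}{6}\right) + 11\right) = \left(-3712 + 116\right) + 9 \left(\left(28 - \frac{1}{6}\right) + 11\right) = -3596 + 9 \left(\frac{167}{6} + 11\right) = -3596 + 9 \cdot \frac{233}{6} = -3596 + \frac{699}{2} = - \frac{6493}{2}$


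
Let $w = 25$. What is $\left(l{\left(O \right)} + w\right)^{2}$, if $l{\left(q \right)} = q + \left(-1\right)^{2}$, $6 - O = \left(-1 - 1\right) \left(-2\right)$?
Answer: $784$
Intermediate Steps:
$O = 2$ ($O = 6 - \left(-1 - 1\right) \left(-2\right) = 6 - \left(-2\right) \left(-2\right) = 6 - 4 = 2$)
$l{\left(q \right)} = 1 + q$ ($l{\left(q \right)} = q + 1 = 1 + q$)
$\left(l{\left(O \right)} + w\right)^{2} = \left(\left(1 + 2\right) + 25\right)^{2} = \left(3 + 25\right)^{2} = 28^{2} = 784$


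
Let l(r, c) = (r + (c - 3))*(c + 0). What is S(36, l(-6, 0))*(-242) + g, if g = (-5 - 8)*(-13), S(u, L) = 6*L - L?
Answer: 169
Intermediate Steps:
l(r, c) = c*(-3 + c + r) (l(r, c) = (r + (-3 + c))*c = (-3 + c + r)*c = c*(-3 + c + r))
S(u, L) = 5*L
g = 169 (g = -13*(-13) = 169)
S(36, l(-6, 0))*(-242) + g = (5*(0*(-3 + 0 - 6)))*(-242) + 169 = (5*(0*(-9)))*(-242) + 169 = (5*0)*(-242) + 169 = 0*(-242) + 169 = 0 + 169 = 169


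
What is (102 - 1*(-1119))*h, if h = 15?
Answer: 18315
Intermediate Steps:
(102 - 1*(-1119))*h = (102 - 1*(-1119))*15 = (102 + 1119)*15 = 1221*15 = 18315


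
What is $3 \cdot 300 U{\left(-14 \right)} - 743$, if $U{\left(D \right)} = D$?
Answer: $-13343$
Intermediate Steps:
$3 \cdot 300 U{\left(-14 \right)} - 743 = 3 \cdot 300 \left(-14\right) - 743 = 900 \left(-14\right) - 743 = -12600 - 743 = -13343$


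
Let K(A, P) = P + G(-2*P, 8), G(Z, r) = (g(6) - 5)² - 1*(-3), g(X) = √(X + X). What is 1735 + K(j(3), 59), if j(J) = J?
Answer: 1834 - 20*√3 ≈ 1799.4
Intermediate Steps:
g(X) = √2*√X (g(X) = √(2*X) = √2*√X)
G(Z, r) = 3 + (-5 + 2*√3)² (G(Z, r) = (√2*√6 - 5)² - 1*(-3) = (2*√3 - 5)² + 3 = (-5 + 2*√3)² + 3 = 3 + (-5 + 2*√3)²)
K(A, P) = 40 + P - 20*√3 (K(A, P) = P + (40 - 20*√3) = 40 + P - 20*√3)
1735 + K(j(3), 59) = 1735 + (40 + 59 - 20*√3) = 1735 + (99 - 20*√3) = 1834 - 20*√3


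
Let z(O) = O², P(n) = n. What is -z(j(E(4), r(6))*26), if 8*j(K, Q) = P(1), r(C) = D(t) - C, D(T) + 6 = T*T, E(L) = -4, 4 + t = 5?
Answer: -169/16 ≈ -10.563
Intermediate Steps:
t = 1 (t = -4 + 5 = 1)
D(T) = -6 + T² (D(T) = -6 + T*T = -6 + T²)
r(C) = -5 - C (r(C) = (-6 + 1²) - C = (-6 + 1) - C = -5 - C)
j(K, Q) = ⅛ (j(K, Q) = (⅛)*1 = ⅛)
-z(j(E(4), r(6))*26) = -((⅛)*26)² = -(13/4)² = -1*169/16 = -169/16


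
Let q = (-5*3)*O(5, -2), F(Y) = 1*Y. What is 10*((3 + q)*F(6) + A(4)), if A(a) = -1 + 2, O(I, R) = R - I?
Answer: 6490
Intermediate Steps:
F(Y) = Y
q = 105 (q = (-5*3)*(-2 - 1*5) = -15*(-2 - 5) = -15*(-7) = 105)
A(a) = 1
10*((3 + q)*F(6) + A(4)) = 10*((3 + 105)*6 + 1) = 10*(108*6 + 1) = 10*(648 + 1) = 10*649 = 6490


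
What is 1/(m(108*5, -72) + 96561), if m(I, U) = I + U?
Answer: 1/97029 ≈ 1.0306e-5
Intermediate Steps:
1/(m(108*5, -72) + 96561) = 1/((108*5 - 72) + 96561) = 1/((540 - 72) + 96561) = 1/(468 + 96561) = 1/97029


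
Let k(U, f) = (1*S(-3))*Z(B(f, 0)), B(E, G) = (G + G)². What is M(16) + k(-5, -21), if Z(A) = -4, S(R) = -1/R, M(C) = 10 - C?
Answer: -22/3 ≈ -7.3333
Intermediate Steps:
B(E, G) = 4*G² (B(E, G) = (2*G)² = 4*G²)
k(U, f) = -4/3 (k(U, f) = (1*(-1/(-3)))*(-4) = (1*(-1*(-⅓)))*(-4) = (1*(⅓))*(-4) = (⅓)*(-4) = -4/3)
M(16) + k(-5, -21) = (10 - 1*16) - 4/3 = (10 - 16) - 4/3 = -6 - 4/3 = -22/3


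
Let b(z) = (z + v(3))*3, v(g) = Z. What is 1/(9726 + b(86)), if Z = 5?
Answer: 1/9999 ≈ 0.00010001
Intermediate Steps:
v(g) = 5
b(z) = 15 + 3*z (b(z) = (z + 5)*3 = (5 + z)*3 = 15 + 3*z)
1/(9726 + b(86)) = 1/(9726 + (15 + 3*86)) = 1/(9726 + (15 + 258)) = 1/(9726 + 273) = 1/9999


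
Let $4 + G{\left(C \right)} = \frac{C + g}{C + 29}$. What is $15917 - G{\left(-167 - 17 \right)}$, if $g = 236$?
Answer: $\frac{2467807}{155} \approx 15921.0$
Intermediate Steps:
$G{\left(C \right)} = -4 + \frac{236 + C}{29 + C}$ ($G{\left(C \right)} = -4 + \frac{C + 236}{C + 29} = -4 + \frac{236 + C}{29 + C}$)
$15917 - G{\left(-167 - 17 \right)} = 15917 - \frac{3 \left(40 - \left(-167 - 17\right)\right)}{29 - 184} = 15917 - \frac{3 \left(40 - -184\right)}{29 - 184} = 15917 - \frac{3 \left(40 + 184\right)}{-155} = 15917 - 3 \left(- \frac{1}{155}\right) 224 = 15917 - - \frac{672}{155} = 15917 + \frac{672}{155} = \frac{2467807}{155}$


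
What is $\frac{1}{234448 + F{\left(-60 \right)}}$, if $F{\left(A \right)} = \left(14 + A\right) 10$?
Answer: $\frac{1}{233988} \approx 4.2737 \cdot 10^{-6}$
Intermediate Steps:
$F{\left(A \right)} = 140 + 10 A$
$\frac{1}{234448 + F{\left(-60 \right)}} = \frac{1}{234448 + \left(140 + 10 \left(-60\right)\right)} = \frac{1}{234448 + \left(140 - 600\right)} = \frac{1}{234448 - 460} = \frac{1}{233988}$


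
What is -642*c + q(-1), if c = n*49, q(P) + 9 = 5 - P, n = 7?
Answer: -220209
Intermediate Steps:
q(P) = -4 - P (q(P) = -9 + (5 - P) = -4 - P)
c = 343 (c = 7*49 = 343)
-642*c + q(-1) = -642*343 + (-4 - 1*(-1)) = -220206 + (-4 + 1) = -220206 - 3 = -220209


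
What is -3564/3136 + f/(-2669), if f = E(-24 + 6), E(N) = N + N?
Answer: -2349855/2092496 ≈ -1.1230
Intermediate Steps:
E(N) = 2*N
f = -36 (f = 2*(-24 + 6) = 2*(-18) = -36)
-3564/3136 + f/(-2669) = -3564/3136 - 36/(-2669) = -3564*1/3136 - 36*(-1/2669) = -891/784 + 36/2669 = -2349855/2092496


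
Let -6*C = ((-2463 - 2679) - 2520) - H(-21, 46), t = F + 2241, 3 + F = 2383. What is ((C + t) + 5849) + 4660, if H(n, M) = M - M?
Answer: 16407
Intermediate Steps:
F = 2380 (F = -3 + 2383 = 2380)
t = 4621 (t = 2380 + 2241 = 4621)
H(n, M) = 0
C = 1277 (C = -(((-2463 - 2679) - 2520) - 1*0)/6 = -((-5142 - 2520) + 0)/6 = -(-7662 + 0)/6 = -1/6*(-7662) = 1277)
((C + t) + 5849) + 4660 = ((1277 + 4621) + 5849) + 4660 = (5898 + 5849) + 4660 = 11747 + 4660 = 16407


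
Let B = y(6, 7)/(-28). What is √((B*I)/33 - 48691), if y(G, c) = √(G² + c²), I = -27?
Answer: √(-1154755756 + 693*√85)/154 ≈ 220.66*I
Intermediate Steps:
B = -√85/28 (B = √(6² + 7²)/(-28) = √(36 + 49)*(-1/28) = √85*(-1/28) = -√85/28 ≈ -0.32927)
√((B*I)/33 - 48691) = √((-√85/28*(-27))/33 - 48691) = √((27*√85/28)*(1/33) - 48691) = √(9*√85/308 - 48691) = √(-48691 + 9*√85/308)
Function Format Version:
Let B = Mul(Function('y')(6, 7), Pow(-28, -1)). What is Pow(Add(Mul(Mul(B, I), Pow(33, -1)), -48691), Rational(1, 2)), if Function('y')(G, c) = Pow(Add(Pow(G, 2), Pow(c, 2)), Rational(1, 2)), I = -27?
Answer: Mul(Rational(1, 154), Pow(Add(-1154755756, Mul(693, Pow(85, Rational(1, 2)))), Rational(1, 2))) ≈ Mul(220.66, I)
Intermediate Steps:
B = Mul(Rational(-1, 28), Pow(85, Rational(1, 2))) (B = Mul(Pow(Add(Pow(6, 2), Pow(7, 2)), Rational(1, 2)), Pow(-28, -1)) = Mul(Pow(Add(36, 49), Rational(1, 2)), Rational(-1, 28)) = Mul(Pow(85, Rational(1, 2)), Rational(-1, 28)) = Mul(Rational(-1, 28), Pow(85, Rational(1, 2))) ≈ -0.32927)
Pow(Add(Mul(Mul(B, I), Pow(33, -1)), -48691), Rational(1, 2)) = Pow(Add(Mul(Mul(Mul(Rational(-1, 28), Pow(85, Rational(1, 2))), -27), Pow(33, -1)), -48691), Rational(1, 2)) = Pow(Add(Mul(Mul(Rational(27, 28), Pow(85, Rational(1, 2))), Rational(1, 33)), -48691), Rational(1, 2)) = Pow(Add(Mul(Rational(9, 308), Pow(85, Rational(1, 2))), -48691), Rational(1, 2)) = Pow(Add(-48691, Mul(Rational(9, 308), Pow(85, Rational(1, 2)))), Rational(1, 2))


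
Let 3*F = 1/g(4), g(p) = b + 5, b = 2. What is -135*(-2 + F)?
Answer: 1845/7 ≈ 263.57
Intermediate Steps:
g(p) = 7 (g(p) = 2 + 5 = 7)
F = 1/21 (F = (1/3)/7 = (1/3)*(1/7) = 1/21 ≈ 0.047619)
-135*(-2 + F) = -135*(-2 + 1/21) = -135*(-41/21) = 1845/7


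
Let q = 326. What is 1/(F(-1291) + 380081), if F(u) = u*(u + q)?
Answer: 1/1625896 ≈ 6.1505e-7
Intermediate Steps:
F(u) = u*(326 + u) (F(u) = u*(u + 326) = u*(326 + u))
1/(F(-1291) + 380081) = 1/(-1291*(326 - 1291) + 380081) = 1/(-1291*(-965) + 380081) = 1/(1245815 + 380081) = 1/1625896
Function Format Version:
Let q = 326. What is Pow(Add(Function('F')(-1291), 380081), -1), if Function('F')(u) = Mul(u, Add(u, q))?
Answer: Rational(1, 1625896) ≈ 6.1505e-7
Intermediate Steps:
Function('F')(u) = Mul(u, Add(326, u)) (Function('F')(u) = Mul(u, Add(u, 326)) = Mul(u, Add(326, u)))
Pow(Add(Function('F')(-1291), 380081), -1) = Pow(Add(Mul(-1291, Add(326, -1291)), 380081), -1) = Pow(Add(Mul(-1291, -965), 380081), -1) = Pow(Add(1245815, 380081), -1) = Pow(1625896, -1) = Rational(1, 1625896)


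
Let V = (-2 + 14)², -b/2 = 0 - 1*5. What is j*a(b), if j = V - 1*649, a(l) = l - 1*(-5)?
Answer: -7575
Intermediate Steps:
b = 10 (b = -2*(0 - 1*5) = -2*(0 - 5) = -2*(-5) = 10)
a(l) = 5 + l (a(l) = l + 5 = 5 + l)
V = 144 (V = 12² = 144)
j = -505 (j = 144 - 1*649 = 144 - 649 = -505)
j*a(b) = -505*(5 + 10) = -505*15 = -7575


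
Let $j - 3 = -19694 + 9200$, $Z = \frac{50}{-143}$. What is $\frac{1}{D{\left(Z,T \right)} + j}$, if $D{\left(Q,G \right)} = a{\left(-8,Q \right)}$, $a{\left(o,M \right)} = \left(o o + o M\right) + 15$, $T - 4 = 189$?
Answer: $- \frac{143}{1488516} \approx -9.6069 \cdot 10^{-5}$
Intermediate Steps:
$T = 193$ ($T = 4 + 189 = 193$)
$a{\left(o,M \right)} = 15 + o^{2} + M o$ ($a{\left(o,M \right)} = \left(o^{2} + M o\right) + 15 = 15 + o^{2} + M o$)
$Z = - \frac{50}{143}$ ($Z = 50 \left(- \frac{1}{143}\right) = - \frac{50}{143} \approx -0.34965$)
$D{\left(Q,G \right)} = 79 - 8 Q$ ($D{\left(Q,G \right)} = 15 + \left(-8\right)^{2} + Q \left(-8\right) = 15 + 64 - 8 Q = 79 - 8 Q$)
$j = -10491$ ($j = 3 + \left(-19694 + 9200\right) = 3 - 10494 = -10491$)
$\frac{1}{D{\left(Z,T \right)} + j} = \frac{1}{\left(79 - - \frac{400}{143}\right) - 10491} = \frac{1}{\left(79 + \frac{400}{143}\right) - 10491} = \frac{1}{\frac{11697}{143} - 10491} = \frac{1}{- \frac{1488516}{143}} = - \frac{143}{1488516}$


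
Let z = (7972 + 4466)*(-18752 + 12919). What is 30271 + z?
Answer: -72520583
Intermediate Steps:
z = -72550854 (z = 12438*(-5833) = -72550854)
30271 + z = 30271 - 72550854 = -72520583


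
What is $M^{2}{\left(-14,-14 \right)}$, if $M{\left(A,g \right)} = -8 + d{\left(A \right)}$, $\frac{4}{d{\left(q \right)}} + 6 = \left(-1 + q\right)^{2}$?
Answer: $\frac{3055504}{47961} \approx 63.708$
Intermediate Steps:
$d{\left(q \right)} = \frac{4}{-6 + \left(-1 + q\right)^{2}}$
$M{\left(A,g \right)} = -8 + \frac{4}{-6 + \left(-1 + A\right)^{2}}$
$M^{2}{\left(-14,-14 \right)} = \left(\frac{4 \left(13 - 2 \left(-1 - 14\right)^{2}\right)}{-6 + \left(-1 - 14\right)^{2}}\right)^{2} = \left(\frac{4 \left(13 - 2 \left(-15\right)^{2}\right)}{-6 + \left(-15\right)^{2}}\right)^{2} = \left(\frac{4 \left(13 - 450\right)}{-6 + 225}\right)^{2} = \left(\frac{4 \left(13 - 450\right)}{219}\right)^{2} = \left(4 \cdot \frac{1}{219} \left(-437\right)\right)^{2} = \left(- \frac{1748}{219}\right)^{2} = \frac{3055504}{47961}$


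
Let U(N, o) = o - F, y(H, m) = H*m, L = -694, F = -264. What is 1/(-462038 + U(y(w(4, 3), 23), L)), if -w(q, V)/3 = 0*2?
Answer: -1/462468 ≈ -2.1623e-6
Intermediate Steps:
w(q, V) = 0 (w(q, V) = -0*2 = -3*0 = 0)
U(N, o) = 264 + o (U(N, o) = o - 1*(-264) = o + 264 = 264 + o)
1/(-462038 + U(y(w(4, 3), 23), L)) = 1/(-462038 + (264 - 694)) = 1/(-462038 - 430) = 1/(-462468) = -1/462468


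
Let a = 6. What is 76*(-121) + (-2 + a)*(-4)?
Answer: -9212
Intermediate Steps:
76*(-121) + (-2 + a)*(-4) = 76*(-121) + (-2 + 6)*(-4) = -9196 + 4*(-4) = -9196 - 16 = -9212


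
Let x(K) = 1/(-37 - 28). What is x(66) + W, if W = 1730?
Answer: 112449/65 ≈ 1730.0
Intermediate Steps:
x(K) = -1/65 (x(K) = 1/(-65) = -1/65)
x(66) + W = -1/65 + 1730 = 112449/65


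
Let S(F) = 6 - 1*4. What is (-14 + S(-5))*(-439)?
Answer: 5268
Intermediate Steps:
S(F) = 2 (S(F) = 6 - 4 = 2)
(-14 + S(-5))*(-439) = (-14 + 2)*(-439) = -12*(-439) = 5268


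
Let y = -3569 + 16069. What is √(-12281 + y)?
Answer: √219 ≈ 14.799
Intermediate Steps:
y = 12500
√(-12281 + y) = √(-12281 + 12500) = √219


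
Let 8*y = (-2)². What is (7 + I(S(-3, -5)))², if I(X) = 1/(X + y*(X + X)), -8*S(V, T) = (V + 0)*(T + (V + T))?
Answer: 72361/1521 ≈ 47.575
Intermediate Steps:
y = ½ (y = (⅛)*(-2)² = (⅛)*4 = ½ ≈ 0.50000)
S(V, T) = -V*(V + 2*T)/8 (S(V, T) = -(V + 0)*(T + (V + T))/8 = -V*(T + (T + V))/8 = -V*(V + 2*T)/8)
I(X) = 1/(2*X) (I(X) = 1/(X + (X + X)/2) = 1/(X + (2*X)/2) = 1/(X + X) = 1/(2*X))
(7 + I(S(-3, -5)))² = (7 + 1/(2*((-⅛*(-3)*(-3 + 2*(-5))))))² = (7 + 1/(2*((-⅛*(-3)*(-3 - 10)))))² = (7 + 1/(2*((-⅛*(-3)*(-13)))))² = (7 + 1/(2*(-39/8)))² = (7 + (½)*(-8/39))² = (7 - 4/39)² = (269/39)² = 72361/1521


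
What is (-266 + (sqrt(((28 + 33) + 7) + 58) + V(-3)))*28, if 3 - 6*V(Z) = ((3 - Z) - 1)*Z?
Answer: -7364 + 84*sqrt(14) ≈ -7049.7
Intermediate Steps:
V(Z) = 1/2 - Z*(2 - Z)/6 (V(Z) = 1/2 - ((3 - Z) - 1)*Z/6 = 1/2 - (2 - Z)*Z/6 = 1/2 - Z*(2 - Z)/6)
(-266 + (sqrt(((28 + 33) + 7) + 58) + V(-3)))*28 = (-266 + (sqrt(((28 + 33) + 7) + 58) + (1/2 - 1/3*(-3) + (1/6)*(-3)**2)))*28 = (-266 + (sqrt((61 + 7) + 58) + (1/2 + 1 + (1/6)*9)))*28 = (-266 + (sqrt(68 + 58) + (1/2 + 1 + 3/2)))*28 = (-266 + (sqrt(126) + 3))*28 = (-266 + (3*sqrt(14) + 3))*28 = (-266 + (3 + 3*sqrt(14)))*28 = (-263 + 3*sqrt(14))*28 = -7364 + 84*sqrt(14)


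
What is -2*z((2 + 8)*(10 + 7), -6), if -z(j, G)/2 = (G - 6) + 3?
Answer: -36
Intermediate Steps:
z(j, G) = 6 - 2*G (z(j, G) = -2*((G - 6) + 3) = -2*((-6 + G) + 3) = -2*(-3 + G) = 6 - 2*G)
-2*z((2 + 8)*(10 + 7), -6) = -2*(6 - 2*(-6)) = -2*(6 + 12) = -2*18 = -36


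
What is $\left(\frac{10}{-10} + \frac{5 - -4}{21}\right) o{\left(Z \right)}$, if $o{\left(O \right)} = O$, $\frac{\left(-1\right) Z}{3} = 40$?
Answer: $\frac{480}{7} \approx 68.571$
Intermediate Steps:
$Z = -120$ ($Z = \left(-3\right) 40 = -120$)
$\left(\frac{10}{-10} + \frac{5 - -4}{21}\right) o{\left(Z \right)} = \left(\frac{10}{-10} + \frac{5 - -4}{21}\right) \left(-120\right) = \left(10 \left(- \frac{1}{10}\right) + \left(5 + 4\right) \frac{1}{21}\right) \left(-120\right) = \left(-1 + 9 \cdot \frac{1}{21}\right) \left(-120\right) = \left(-1 + \frac{3}{7}\right) \left(-120\right) = \left(- \frac{4}{7}\right) \left(-120\right) = \frac{480}{7}$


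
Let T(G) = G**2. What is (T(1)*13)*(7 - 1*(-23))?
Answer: 390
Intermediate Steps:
(T(1)*13)*(7 - 1*(-23)) = (1**2*13)*(7 - 1*(-23)) = (1*13)*(7 + 23) = 13*30 = 390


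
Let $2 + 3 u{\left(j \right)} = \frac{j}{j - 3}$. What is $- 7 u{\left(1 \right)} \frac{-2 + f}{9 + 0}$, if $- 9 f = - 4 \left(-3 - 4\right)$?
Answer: $- \frac{805}{243} \approx -3.3128$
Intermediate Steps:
$u{\left(j \right)} = - \frac{2}{3} + \frac{j}{3 \left(-3 + j\right)}$ ($u{\left(j \right)} = - \frac{2}{3} + \frac{\frac{1}{j - 3} j}{3} = - \frac{2}{3} + \frac{\frac{1}{-3 + j} j}{3} = - \frac{2}{3} + \frac{j \frac{1}{-3 + j}}{3} = - \frac{2}{3} + \frac{j}{3 \left(-3 + j\right)}$)
$f = - \frac{28}{9}$ ($f = - \frac{\left(-4\right) \left(-3 - 4\right)}{9} = - \frac{\left(-4\right) \left(-7\right)}{9} = \left(- \frac{1}{9}\right) 28 = - \frac{28}{9} \approx -3.1111$)
$- 7 u{\left(1 \right)} \frac{-2 + f}{9 + 0} = - 7 \frac{6 - 1}{3 \left(-3 + 1\right)} \frac{-2 - \frac{28}{9}}{9 + 0} = - 7 \frac{6 - 1}{3 \left(-2\right)} \left(- \frac{46}{9 \cdot 9}\right) = - 7 \cdot \frac{1}{3} \left(- \frac{1}{2}\right) 5 \left(\left(- \frac{46}{9}\right) \frac{1}{9}\right) = \left(-7\right) \left(- \frac{5}{6}\right) \left(- \frac{46}{81}\right) = \frac{35}{6} \left(- \frac{46}{81}\right) = - \frac{805}{243}$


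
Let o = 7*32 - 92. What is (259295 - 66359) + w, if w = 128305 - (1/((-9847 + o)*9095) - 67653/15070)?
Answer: 85551138725106969/266310785950 ≈ 3.2125e+5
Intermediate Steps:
o = 132 (o = 224 - 92 = 132)
w = 34170200927057769/266310785950 (w = 128305 - (1/((-9847 + 132)*9095) - 67653/15070) = 128305 - ((1/9095)/(-9715) - 67653*1/15070) = 128305 - (-1/9715*1/9095 - 67653/15070) = 128305 - (-1/88357925 - 67653/15070) = 128305 - 1*(-1195535743019/266310785950) = 128305 + 1195535743019/266310785950 = 34170200927057769/266310785950 ≈ 1.2831e+5)
(259295 - 66359) + w = (259295 - 66359) + 34170200927057769/266310785950 = 192936 + 34170200927057769/266310785950 = 85551138725106969/266310785950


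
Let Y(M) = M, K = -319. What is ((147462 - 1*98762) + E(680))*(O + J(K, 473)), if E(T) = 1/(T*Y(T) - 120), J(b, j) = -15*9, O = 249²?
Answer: 99485106088419/33020 ≈ 3.0129e+9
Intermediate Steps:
O = 62001
J(b, j) = -135
E(T) = 1/(-120 + T²) (E(T) = 1/(T*T - 120) = 1/(T² - 120) = 1/(-120 + T²))
((147462 - 1*98762) + E(680))*(O + J(K, 473)) = ((147462 - 1*98762) + 1/(-120 + 680²))*(62001 - 135) = ((147462 - 98762) + 1/(-120 + 462400))*61866 = (48700 + 1/462280)*61866 = (22513036001/462280)*61866 = 99485106088419/33020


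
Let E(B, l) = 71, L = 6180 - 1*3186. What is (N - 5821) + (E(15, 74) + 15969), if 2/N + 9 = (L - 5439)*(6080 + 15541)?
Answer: 270105307262/26431677 ≈ 10219.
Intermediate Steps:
L = 2994 (L = 6180 - 3186 = 2994)
N = -1/26431677 (N = 2/(-9 + (2994 - 5439)*(6080 + 15541)) = 2/(-9 - 2445*21621) = 2/(-9 - 52863345) = 2/(-52863354) = 2*(-1/52863354) = -1/26431677 ≈ -3.7833e-8)
(N - 5821) + (E(15, 74) + 15969) = (-1/26431677 - 5821) + (71 + 15969) = -153858791818/26431677 + 16040 = 270105307262/26431677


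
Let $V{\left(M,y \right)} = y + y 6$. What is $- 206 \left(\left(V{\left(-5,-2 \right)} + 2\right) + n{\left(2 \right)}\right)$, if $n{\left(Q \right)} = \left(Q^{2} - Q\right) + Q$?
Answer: $1648$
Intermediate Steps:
$V{\left(M,y \right)} = 7 y$ ($V{\left(M,y \right)} = y + 6 y = 7 y$)
$n{\left(Q \right)} = Q^{2}$
$- 206 \left(\left(V{\left(-5,-2 \right)} + 2\right) + n{\left(2 \right)}\right) = - 206 \left(\left(7 \left(-2\right) + 2\right) + 2^{2}\right) = - 206 \left(\left(-14 + 2\right) + 4\right) = - 206 \left(-12 + 4\right) = \left(-206\right) \left(-8\right) = 1648$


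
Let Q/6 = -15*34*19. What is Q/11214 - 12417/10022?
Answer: -40106851/6243706 ≈ -6.4236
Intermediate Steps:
Q = -58140 (Q = 6*(-15*34*19) = 6*(-510*19) = 6*(-9690) = -58140)
Q/11214 - 12417/10022 = -58140/11214 - 12417/10022 = -58140*1/11214 - 12417*1/10022 = -3230/623 - 12417/10022 = -40106851/6243706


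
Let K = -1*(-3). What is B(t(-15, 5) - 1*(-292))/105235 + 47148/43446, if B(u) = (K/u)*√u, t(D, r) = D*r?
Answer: 7858/7241 + 3*√217/22835995 ≈ 1.0852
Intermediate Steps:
K = 3
B(u) = 3/√u (B(u) = (3/u)*√u = 3/√u)
B(t(-15, 5) - 1*(-292))/105235 + 47148/43446 = (3/√(-15*5 - 1*(-292)))/105235 + 47148/43446 = (3/√(-75 + 292))*(1/105235) + 47148*(1/43446) = (3/√217)*(1/105235) + 7858/7241 = (3*(√217/217))*(1/105235) + 7858/7241 = (3*√217/217)*(1/105235) + 7858/7241 = 3*√217/22835995 + 7858/7241 = 7858/7241 + 3*√217/22835995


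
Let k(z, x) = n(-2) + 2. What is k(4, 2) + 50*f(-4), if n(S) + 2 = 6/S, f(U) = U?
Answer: -203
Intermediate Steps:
n(S) = -2 + 6/S
k(z, x) = -3 (k(z, x) = (-2 + 6/(-2)) + 2 = (-2 + 6*(-½)) + 2 = (-2 - 3) + 2 = -5 + 2 = -3)
k(4, 2) + 50*f(-4) = -3 + 50*(-4) = -3 - 200 = -203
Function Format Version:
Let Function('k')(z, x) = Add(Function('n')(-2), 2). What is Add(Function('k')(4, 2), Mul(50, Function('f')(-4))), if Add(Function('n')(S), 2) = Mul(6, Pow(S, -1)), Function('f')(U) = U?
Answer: -203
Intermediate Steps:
Function('n')(S) = Add(-2, Mul(6, Pow(S, -1)))
Function('k')(z, x) = -3 (Function('k')(z, x) = Add(Add(-2, Mul(6, Pow(-2, -1))), 2) = Add(Add(-2, Mul(6, Rational(-1, 2))), 2) = Add(Add(-2, -3), 2) = Add(-5, 2) = -3)
Add(Function('k')(4, 2), Mul(50, Function('f')(-4))) = Add(-3, Mul(50, -4)) = Add(-3, -200) = -203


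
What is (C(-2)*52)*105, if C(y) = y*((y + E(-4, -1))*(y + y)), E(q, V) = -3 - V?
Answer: -174720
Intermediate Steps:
C(y) = 2*y²*(-2 + y) (C(y) = y*((y + (-3 - 1*(-1)))*(y + y)) = y*((y + (-3 + 1))*(2*y)) = y*((y - 2)*(2*y)) = y*((-2 + y)*(2*y)) = y*(2*y*(-2 + y)) = 2*y²*(-2 + y))
(C(-2)*52)*105 = ((2*(-2)²*(-2 - 2))*52)*105 = ((2*4*(-4))*52)*105 = -32*52*105 = -1664*105 = -174720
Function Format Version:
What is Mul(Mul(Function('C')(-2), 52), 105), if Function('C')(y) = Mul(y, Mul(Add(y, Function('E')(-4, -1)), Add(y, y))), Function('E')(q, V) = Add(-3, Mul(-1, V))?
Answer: -174720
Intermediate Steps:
Function('C')(y) = Mul(2, Pow(y, 2), Add(-2, y)) (Function('C')(y) = Mul(y, Mul(Add(y, Add(-3, Mul(-1, -1))), Add(y, y))) = Mul(y, Mul(Add(y, Add(-3, 1)), Mul(2, y))) = Mul(y, Mul(Add(y, -2), Mul(2, y))) = Mul(y, Mul(Add(-2, y), Mul(2, y))) = Mul(y, Mul(2, y, Add(-2, y))) = Mul(2, Pow(y, 2), Add(-2, y)))
Mul(Mul(Function('C')(-2), 52), 105) = Mul(Mul(Mul(2, Pow(-2, 2), Add(-2, -2)), 52), 105) = Mul(Mul(Mul(2, 4, -4), 52), 105) = Mul(Mul(-32, 52), 105) = Mul(-1664, 105) = -174720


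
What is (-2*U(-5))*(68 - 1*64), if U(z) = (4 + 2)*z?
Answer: 240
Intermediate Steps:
U(z) = 6*z
(-2*U(-5))*(68 - 1*64) = (-12*(-5))*(68 - 1*64) = (-2*(-30))*(68 - 64) = 60*4 = 240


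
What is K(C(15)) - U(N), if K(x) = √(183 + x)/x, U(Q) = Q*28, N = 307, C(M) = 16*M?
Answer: -8596 + √47/80 ≈ -8595.9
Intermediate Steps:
U(Q) = 28*Q
K(x) = √(183 + x)/x
K(C(15)) - U(N) = √(183 + 16*15)/((16*15)) - 28*307 = √(183 + 240)/240 - 1*8596 = √423/240 - 8596 = (3*√47)/240 - 8596 = √47/80 - 8596 = -8596 + √47/80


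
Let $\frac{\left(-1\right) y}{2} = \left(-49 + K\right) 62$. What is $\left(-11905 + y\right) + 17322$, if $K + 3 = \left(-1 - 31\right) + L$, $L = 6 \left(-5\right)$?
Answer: $19553$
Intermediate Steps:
$L = -30$
$K = -65$ ($K = -3 - 62 = -65$)
$y = 14136$ ($y = - 2 \left(-49 - 65\right) 62 = - 2 \left(\left(-114\right) 62\right) = \left(-2\right) \left(-7068\right) = 14136$)
$\left(-11905 + y\right) + 17322 = \left(-11905 + 14136\right) + 17322 = 2231 + 17322 = 19553$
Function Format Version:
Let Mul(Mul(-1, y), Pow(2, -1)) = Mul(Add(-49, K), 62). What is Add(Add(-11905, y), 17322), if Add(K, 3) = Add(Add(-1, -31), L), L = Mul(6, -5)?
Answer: 19553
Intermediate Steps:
L = -30
K = -65 (K = Add(-3, Add(Add(-1, -31), -30)) = Add(-3, Add(-32, -30)) = Add(-3, -62) = -65)
y = 14136 (y = Mul(-2, Mul(Add(-49, -65), 62)) = Mul(-2, Mul(-114, 62)) = Mul(-2, -7068) = 14136)
Add(Add(-11905, y), 17322) = Add(Add(-11905, 14136), 17322) = Add(2231, 17322) = 19553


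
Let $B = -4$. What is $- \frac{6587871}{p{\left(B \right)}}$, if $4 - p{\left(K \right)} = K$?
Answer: $- \frac{6587871}{8} \approx -8.2348 \cdot 10^{5}$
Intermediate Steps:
$p{\left(K \right)} = 4 - K$
$- \frac{6587871}{p{\left(B \right)}} = - \frac{6587871}{4 - -4} = - \frac{6587871}{4 + 4} = - \frac{6587871}{8}$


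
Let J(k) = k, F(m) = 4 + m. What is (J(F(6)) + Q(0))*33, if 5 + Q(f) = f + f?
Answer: 165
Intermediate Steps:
Q(f) = -5 + 2*f (Q(f) = -5 + (f + f) = -5 + 2*f)
(J(F(6)) + Q(0))*33 = ((4 + 6) + (-5 + 2*0))*33 = (10 + (-5 + 0))*33 = (10 - 5)*33 = 5*33 = 165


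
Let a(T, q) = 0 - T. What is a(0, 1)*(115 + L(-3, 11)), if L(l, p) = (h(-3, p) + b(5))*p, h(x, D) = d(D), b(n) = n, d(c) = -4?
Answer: 0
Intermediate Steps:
a(T, q) = -T
h(x, D) = -4
L(l, p) = p (L(l, p) = (-4 + 5)*p = 1*p = p)
a(0, 1)*(115 + L(-3, 11)) = (-1*0)*(115 + 11) = 0*126 = 0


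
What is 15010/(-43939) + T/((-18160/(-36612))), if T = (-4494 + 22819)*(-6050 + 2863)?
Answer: -4697531215840865/39896612 ≈ -1.1774e+8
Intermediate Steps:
T = -58401775 (T = 18325*(-3187) = -58401775)
15010/(-43939) + T/((-18160/(-36612))) = 15010/(-43939) - 58401775/((-18160/(-36612))) = 15010*(-1/43939) - 58401775/((-18160*(-1/36612))) = -15010/43939 - 58401775/4540/9153 = -15010/43939 - 58401775*9153/4540 = -15010/43939 - 106910289315/908 = -4697531215840865/39896612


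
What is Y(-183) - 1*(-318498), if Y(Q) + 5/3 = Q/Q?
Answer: 955492/3 ≈ 3.1850e+5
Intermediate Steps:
Y(Q) = -2/3 (Y(Q) = -5/3 + Q/Q = -5/3 + 1 = -2/3)
Y(-183) - 1*(-318498) = -2/3 - 1*(-318498) = -2/3 + 318498 = 955492/3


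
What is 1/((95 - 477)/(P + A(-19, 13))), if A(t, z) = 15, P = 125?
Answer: -70/191 ≈ -0.36649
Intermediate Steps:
1/((95 - 477)/(P + A(-19, 13))) = 1/((95 - 477)/(125 + 15)) = 1/(-382/140) = 1/(-382*1/140) = 1/(-191/70) = -70/191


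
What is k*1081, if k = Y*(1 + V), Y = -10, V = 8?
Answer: -97290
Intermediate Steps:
k = -90 (k = -10*(1 + 8) = -10*9 = -90)
k*1081 = -90*1081 = -97290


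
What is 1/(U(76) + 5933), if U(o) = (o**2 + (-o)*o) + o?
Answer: 1/6009 ≈ 0.00016642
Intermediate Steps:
U(o) = o (U(o) = (o**2 - o**2) + o = 0 + o = o)
1/(U(76) + 5933) = 1/(76 + 5933) = 1/6009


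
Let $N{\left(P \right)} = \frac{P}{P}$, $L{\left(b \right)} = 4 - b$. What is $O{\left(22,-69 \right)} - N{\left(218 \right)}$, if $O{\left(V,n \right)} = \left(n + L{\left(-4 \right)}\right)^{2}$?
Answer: $3720$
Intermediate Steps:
$N{\left(P \right)} = 1$
$O{\left(V,n \right)} = \left(8 + n\right)^{2}$ ($O{\left(V,n \right)} = \left(n + \left(4 - -4\right)\right)^{2} = \left(n + \left(4 + 4\right)\right)^{2} = \left(n + 8\right)^{2} = \left(8 + n\right)^{2}$)
$O{\left(22,-69 \right)} - N{\left(218 \right)} = \left(8 - 69\right)^{2} - 1 = \left(-61\right)^{2} - 1 = 3721 - 1 = 3720$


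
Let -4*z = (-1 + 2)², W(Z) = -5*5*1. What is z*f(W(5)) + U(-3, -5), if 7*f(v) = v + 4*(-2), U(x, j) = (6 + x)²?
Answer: 285/28 ≈ 10.179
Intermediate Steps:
W(Z) = -25 (W(Z) = -25*1 = -25)
z = -¼ (z = -(-1 + 2)²/4 = -¼*1² = -¼*1 = -¼ ≈ -0.25000)
f(v) = -8/7 + v/7 (f(v) = (v + 4*(-2))/7 = (v - 8)/7 = (-8 + v)/7 = -8/7 + v/7)
z*f(W(5)) + U(-3, -5) = -(-8/7 + (⅐)*(-25))/4 + (6 - 3)² = -(-8/7 - 25/7)/4 + 3² = -¼*(-33/7) + 9 = 33/28 + 9 = 285/28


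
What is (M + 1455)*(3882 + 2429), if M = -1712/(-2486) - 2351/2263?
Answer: 25823333580730/2812909 ≈ 9.1803e+6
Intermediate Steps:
M = -985165/2812909 (M = -1712*(-1/2486) - 2351*1/2263 = 856/1243 - 2351/2263 = -985165/2812909 ≈ -0.35023)
(M + 1455)*(3882 + 2429) = (-985165/2812909 + 1455)*(3882 + 2429) = (4091797430/2812909)*6311 = 25823333580730/2812909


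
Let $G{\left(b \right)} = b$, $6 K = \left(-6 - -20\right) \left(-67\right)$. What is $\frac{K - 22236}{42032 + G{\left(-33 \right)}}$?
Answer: $- \frac{67177}{125997} \approx -0.53316$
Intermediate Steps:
$K = - \frac{469}{3}$ ($K = \frac{\left(-6 - -20\right) \left(-67\right)}{6} = \frac{\left(-6 + 20\right) \left(-67\right)}{6} = \frac{14 \left(-67\right)}{6} = \frac{1}{6} \left(-938\right) = - \frac{469}{3} \approx -156.33$)
$\frac{K - 22236}{42032 + G{\left(-33 \right)}} = \frac{- \frac{469}{3} - 22236}{42032 - 33} = - \frac{67177}{3 \cdot 41999} = \left(- \frac{67177}{3}\right) \frac{1}{41999} = - \frac{67177}{125997}$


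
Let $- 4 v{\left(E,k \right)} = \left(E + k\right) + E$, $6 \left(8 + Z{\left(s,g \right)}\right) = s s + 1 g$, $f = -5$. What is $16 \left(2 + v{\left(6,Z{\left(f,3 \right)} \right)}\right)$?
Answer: $- \frac{8}{3} \approx -2.6667$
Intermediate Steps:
$Z{\left(s,g \right)} = -8 + \frac{g}{6} + \frac{s^{2}}{6}$ ($Z{\left(s,g \right)} = -8 + \frac{s s + 1 g}{6} = -8 + \frac{s^{2} + g}{6} = -8 + \frac{g + s^{2}}{6} = -8 + \left(\frac{g}{6} + \frac{s^{2}}{6}\right) = -8 + \frac{g}{6} + \frac{s^{2}}{6}$)
$v{\left(E,k \right)} = - \frac{E}{2} - \frac{k}{4}$ ($v{\left(E,k \right)} = - \frac{\left(E + k\right) + E}{4} = - \frac{k + 2 E}{4} = - \frac{E}{2} - \frac{k}{4}$)
$16 \left(2 + v{\left(6,Z{\left(f,3 \right)} \right)}\right) = 16 \left(2 - \left(3 + \frac{-8 + \frac{1}{6} \cdot 3 + \frac{\left(-5\right)^{2}}{6}}{4}\right)\right) = 16 \left(2 - \left(3 + \frac{-8 + \frac{1}{2} + \frac{1}{6} \cdot 25}{4}\right)\right) = 16 \left(2 - \left(3 + \frac{-8 + \frac{1}{2} + \frac{25}{6}}{4}\right)\right) = 16 \left(2 - \frac{13}{6}\right) = 16 \left(- \frac{1}{6}\right) = - \frac{8}{3}$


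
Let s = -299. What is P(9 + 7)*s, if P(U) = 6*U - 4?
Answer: -27508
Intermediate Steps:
P(U) = -4 + 6*U
P(9 + 7)*s = (-4 + 6*(9 + 7))*(-299) = (-4 + 6*16)*(-299) = (-4 + 96)*(-299) = 92*(-299) = -27508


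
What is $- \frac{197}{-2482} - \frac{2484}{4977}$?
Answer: $- \frac{576091}{1372546} \approx -0.41972$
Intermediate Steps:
$- \frac{197}{-2482} - \frac{2484}{4977} = \left(-197\right) \left(- \frac{1}{2482}\right) - \frac{276}{553} = \frac{197}{2482} - \frac{276}{553} = - \frac{576091}{1372546}$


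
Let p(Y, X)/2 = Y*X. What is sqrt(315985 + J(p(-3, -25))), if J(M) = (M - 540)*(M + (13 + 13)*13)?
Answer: sqrt(125665) ≈ 354.49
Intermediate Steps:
p(Y, X) = 2*X*Y (p(Y, X) = 2*(Y*X) = 2*(X*Y) = 2*X*Y)
J(M) = (-540 + M)*(338 + M) (J(M) = (-540 + M)*(M + 26*13) = (-540 + M)*(M + 338) = (-540 + M)*(338 + M))
sqrt(315985 + J(p(-3, -25))) = sqrt(315985 + (-182520 + (2*(-25)*(-3))**2 - 404*(-25)*(-3))) = sqrt(315985 + (-182520 + 150**2 - 202*150)) = sqrt(315985 + (-182520 + 22500 - 30300)) = sqrt(315985 - 190320) = sqrt(125665)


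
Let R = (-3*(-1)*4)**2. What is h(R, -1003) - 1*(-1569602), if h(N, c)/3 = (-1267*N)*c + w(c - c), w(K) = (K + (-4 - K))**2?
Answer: 550555682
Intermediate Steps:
w(K) = 16 (w(K) = (-4)**2 = 16)
R = 144 (R = (3*4)**2 = 12**2 = 144)
h(N, c) = 48 - 3801*N*c (h(N, c) = 3*((-1267*N)*c + 16) = 3*(-1267*N*c + 16) = 3*(16 - 1267*N*c) = 48 - 3801*N*c)
h(R, -1003) - 1*(-1569602) = (48 - 3801*144*(-1003)) - 1*(-1569602) = (48 + 548986032) + 1569602 = 548986080 + 1569602 = 550555682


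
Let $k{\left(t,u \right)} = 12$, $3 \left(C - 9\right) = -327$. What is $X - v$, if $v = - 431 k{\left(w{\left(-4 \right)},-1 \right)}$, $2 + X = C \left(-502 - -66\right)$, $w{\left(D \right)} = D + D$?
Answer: $48770$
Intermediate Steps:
$C = -100$ ($C = 9 + \frac{1}{3} \left(-327\right) = 9 - 109 = -100$)
$w{\left(D \right)} = 2 D$
$X = 43598$ ($X = -2 - 100 \left(-502 - -66\right) = -2 - 100 \left(-502 + 66\right) = -2 - -43600 = -2 + 43600 = 43598$)
$v = -5172$ ($v = \left(-431\right) 12 = -5172$)
$X - v = 43598 - -5172 = 43598 + 5172 = 48770$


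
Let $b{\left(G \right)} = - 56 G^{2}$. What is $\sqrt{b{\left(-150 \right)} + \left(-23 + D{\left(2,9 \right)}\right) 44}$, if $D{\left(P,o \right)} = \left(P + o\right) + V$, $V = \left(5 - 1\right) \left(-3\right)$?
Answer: $16 i \sqrt{4926} \approx 1123.0 i$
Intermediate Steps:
$V = -12$ ($V = 4 \left(-3\right) = -12$)
$D{\left(P,o \right)} = -12 + P + o$ ($D{\left(P,o \right)} = \left(P + o\right) - 12 = -12 + P + o$)
$\sqrt{b{\left(-150 \right)} + \left(-23 + D{\left(2,9 \right)}\right) 44} = \sqrt{- 56 \left(-150\right)^{2} + \left(-23 + \left(-12 + 2 + 9\right)\right) 44} = \sqrt{\left(-56\right) 22500 + \left(-23 - 1\right) 44} = \sqrt{-1260000 - 1056} = \sqrt{-1261056} = 16 i \sqrt{4926}$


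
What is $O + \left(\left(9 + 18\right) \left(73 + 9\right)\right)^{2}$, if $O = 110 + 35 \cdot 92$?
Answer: $4905126$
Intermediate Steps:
$O = 3330$ ($O = 110 + 3220 = 3330$)
$O + \left(\left(9 + 18\right) \left(73 + 9\right)\right)^{2} = 3330 + \left(\left(9 + 18\right) \left(73 + 9\right)\right)^{2} = 3330 + \left(27 \cdot 82\right)^{2} = 3330 + 2214^{2} = 3330 + 4901796 = 4905126$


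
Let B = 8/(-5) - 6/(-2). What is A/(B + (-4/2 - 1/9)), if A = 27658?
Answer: -622305/16 ≈ -38894.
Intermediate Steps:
B = 7/5 (B = 8*(-1/5) - 6*(-1/2) = -8/5 + 3 = 7/5 ≈ 1.4000)
A/(B + (-4/2 - 1/9)) = 27658/(7/5 + (-4/2 - 1/9)) = 27658/(7/5 + (-4*1/2 - 1*1/9)) = 27658/(7/5 + (-2 - 1/9)) = 27658/(7/5 - 19/9) = 27658/(-32/45) = 27658*(-45/32) = -622305/16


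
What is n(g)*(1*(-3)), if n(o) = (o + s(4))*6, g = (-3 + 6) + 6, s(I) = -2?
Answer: -126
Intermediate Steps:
g = 9 (g = 3 + 6 = 9)
n(o) = -12 + 6*o (n(o) = (o - 2)*6 = (-2 + o)*6 = -12 + 6*o)
n(g)*(1*(-3)) = (-12 + 6*9)*(1*(-3)) = (-12 + 54)*(-3) = 42*(-3) = -126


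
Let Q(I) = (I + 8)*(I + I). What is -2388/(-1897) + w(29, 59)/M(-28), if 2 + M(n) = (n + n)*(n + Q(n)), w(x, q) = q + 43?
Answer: 72921129/58004569 ≈ 1.2572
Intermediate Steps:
Q(I) = 2*I*(8 + I) (Q(I) = (8 + I)*(2*I) = 2*I*(8 + I))
w(x, q) = 43 + q
M(n) = -2 + 2*n*(n + 2*n*(8 + n)) (M(n) = -2 + (n + n)*(n + 2*n*(8 + n)) = -2 + (2*n)*(n + 2*n*(8 + n)) = -2 + 2*n*(n + 2*n*(8 + n)))
-2388/(-1897) + w(29, 59)/M(-28) = -2388/(-1897) + (43 + 59)/(-2 + 4*(-28)**3 + 34*(-28)**2) = -2388*(-1/1897) + 102/(-2 + 4*(-21952) + 34*784) = 2388/1897 + 102/(-2 - 87808 + 26656) = 2388/1897 + 102/(-61154) = 2388/1897 + 102*(-1/61154) = 2388/1897 - 51/30577 = 72921129/58004569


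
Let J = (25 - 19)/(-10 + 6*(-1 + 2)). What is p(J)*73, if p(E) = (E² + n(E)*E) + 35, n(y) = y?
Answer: 5767/2 ≈ 2883.5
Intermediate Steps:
J = -3/2 (J = 6/(-10 + 6*1) = 6/(-10 + 6) = 6/(-4) = 6*(-¼) = -3/2 ≈ -1.5000)
p(E) = 35 + 2*E² (p(E) = (E² + E*E) + 35 = (E² + E²) + 35 = 2*E² + 35 = 35 + 2*E²)
p(J)*73 = (35 + 2*(-3/2)²)*73 = (35 + 2*(9/4))*73 = (35 + 9/2)*73 = (79/2)*73 = 5767/2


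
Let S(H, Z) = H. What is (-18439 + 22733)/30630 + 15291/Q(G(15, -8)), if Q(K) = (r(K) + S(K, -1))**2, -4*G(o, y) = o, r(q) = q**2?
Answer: 1333532407/9265575 ≈ 143.92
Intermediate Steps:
G(o, y) = -o/4
Q(K) = (K + K**2)**2 (Q(K) = (K**2 + K)**2 = (K + K**2)**2)
(-18439 + 22733)/30630 + 15291/Q(G(15, -8)) = (-18439 + 22733)/30630 + 15291/(((-1/4*15)**2*(1 - 1/4*15)**2)) = 4294*(1/30630) + 15291/(((-15/4)**2*(1 - 15/4)**2)) = 2147/15315 + 15291/((225*(-11/4)**2/16)) = 2147/15315 + 15291/(((225/16)*(121/16))) = 2147/15315 + 15291/(27225/256) = 2147/15315 + 15291*(256/27225) = 2147/15315 + 434944/3025 = 1333532407/9265575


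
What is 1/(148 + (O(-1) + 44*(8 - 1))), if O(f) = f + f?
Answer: 1/454 ≈ 0.0022026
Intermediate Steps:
O(f) = 2*f
1/(148 + (O(-1) + 44*(8 - 1))) = 1/(148 + (2*(-1) + 44*(8 - 1))) = 1/(148 + (-2 + 44*7)) = 1/(148 + (-2 + 308)) = 1/(148 + 306) = 1/454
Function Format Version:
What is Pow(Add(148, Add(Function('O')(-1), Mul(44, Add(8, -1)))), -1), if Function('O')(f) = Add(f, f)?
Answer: Rational(1, 454) ≈ 0.0022026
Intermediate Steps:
Function('O')(f) = Mul(2, f)
Pow(Add(148, Add(Function('O')(-1), Mul(44, Add(8, -1)))), -1) = Pow(Add(148, Add(Mul(2, -1), Mul(44, Add(8, -1)))), -1) = Pow(Add(148, Add(-2, Mul(44, 7))), -1) = Pow(Add(148, Add(-2, 308)), -1) = Pow(Add(148, 306), -1) = Pow(454, -1) = Rational(1, 454)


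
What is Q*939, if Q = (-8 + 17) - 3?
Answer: 5634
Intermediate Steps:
Q = 6 (Q = 9 - 3 = 6)
Q*939 = 6*939 = 5634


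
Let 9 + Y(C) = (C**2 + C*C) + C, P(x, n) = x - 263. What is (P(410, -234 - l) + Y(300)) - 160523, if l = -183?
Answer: 19915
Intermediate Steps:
P(x, n) = -263 + x
Y(C) = -9 + C + 2*C**2 (Y(C) = -9 + ((C**2 + C*C) + C) = -9 + ((C**2 + C**2) + C) = -9 + (2*C**2 + C) = -9 + (C + 2*C**2) = -9 + C + 2*C**2)
(P(410, -234 - l) + Y(300)) - 160523 = ((-263 + 410) + (-9 + 300 + 2*300**2)) - 160523 = (147 + (-9 + 300 + 2*90000)) - 160523 = (147 + (-9 + 300 + 180000)) - 160523 = (147 + 180291) - 160523 = 180438 - 160523 = 19915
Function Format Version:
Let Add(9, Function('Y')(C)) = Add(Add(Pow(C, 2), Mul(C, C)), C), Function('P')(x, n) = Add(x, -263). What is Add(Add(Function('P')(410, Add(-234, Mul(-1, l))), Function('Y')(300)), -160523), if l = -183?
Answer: 19915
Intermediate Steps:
Function('P')(x, n) = Add(-263, x)
Function('Y')(C) = Add(-9, C, Mul(2, Pow(C, 2))) (Function('Y')(C) = Add(-9, Add(Add(Pow(C, 2), Mul(C, C)), C)) = Add(-9, Add(Add(Pow(C, 2), Pow(C, 2)), C)) = Add(-9, Add(Mul(2, Pow(C, 2)), C)) = Add(-9, Add(C, Mul(2, Pow(C, 2)))) = Add(-9, C, Mul(2, Pow(C, 2))))
Add(Add(Function('P')(410, Add(-234, Mul(-1, l))), Function('Y')(300)), -160523) = Add(Add(Add(-263, 410), Add(-9, 300, Mul(2, Pow(300, 2)))), -160523) = Add(Add(147, Add(-9, 300, Mul(2, 90000))), -160523) = Add(Add(147, Add(-9, 300, 180000)), -160523) = Add(Add(147, 180291), -160523) = Add(180438, -160523) = 19915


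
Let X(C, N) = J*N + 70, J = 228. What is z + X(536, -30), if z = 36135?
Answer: 29365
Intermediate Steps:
X(C, N) = 70 + 228*N (X(C, N) = 228*N + 70 = 70 + 228*N)
z + X(536, -30) = 36135 + (70 + 228*(-30)) = 36135 + (70 - 6840) = 36135 - 6770 = 29365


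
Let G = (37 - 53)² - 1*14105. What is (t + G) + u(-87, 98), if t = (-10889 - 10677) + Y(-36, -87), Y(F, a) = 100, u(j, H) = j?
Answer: -35402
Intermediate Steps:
t = -21466 (t = (-10889 - 10677) + 100 = -21566 + 100 = -21466)
G = -13849 (G = (-16)² - 14105 = 256 - 14105 = -13849)
(t + G) + u(-87, 98) = (-21466 - 13849) - 87 = -35315 - 87 = -35402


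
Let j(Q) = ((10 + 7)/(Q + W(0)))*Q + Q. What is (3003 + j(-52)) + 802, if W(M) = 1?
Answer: 11311/3 ≈ 3770.3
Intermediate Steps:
j(Q) = Q + 17*Q/(1 + Q) (j(Q) = ((10 + 7)/(Q + 1))*Q + Q = (17/(1 + Q))*Q + Q = 17*Q/(1 + Q) + Q = Q + 17*Q/(1 + Q))
(3003 + j(-52)) + 802 = (3003 - 52*(18 - 52)/(1 - 52)) + 802 = (3003 - 52*(-34)/(-51)) + 802 = (3003 - 52*(-1/51)*(-34)) + 802 = (3003 - 104/3) + 802 = 8905/3 + 802 = 11311/3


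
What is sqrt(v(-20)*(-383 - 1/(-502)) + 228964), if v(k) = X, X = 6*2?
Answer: sqrt(14135409874)/251 ≈ 473.67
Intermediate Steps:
X = 12
v(k) = 12
sqrt(v(-20)*(-383 - 1/(-502)) + 228964) = sqrt(12*(-383 - 1/(-502)) + 228964) = sqrt(12*(-383 - 1*(-1/502)) + 228964) = sqrt(12*(-383 + 1/502) + 228964) = sqrt(12*(-192265/502) + 228964) = sqrt(-1153590/251 + 228964) = sqrt(56316374/251) = sqrt(14135409874)/251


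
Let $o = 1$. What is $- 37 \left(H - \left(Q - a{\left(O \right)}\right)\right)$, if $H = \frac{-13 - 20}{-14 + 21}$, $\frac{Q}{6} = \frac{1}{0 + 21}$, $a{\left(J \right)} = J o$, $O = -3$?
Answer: $296$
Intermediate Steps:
$a{\left(J \right)} = J$ ($a{\left(J \right)} = J 1 = J$)
$Q = \frac{2}{7}$ ($Q = \frac{6}{0 + 21} = \frac{6}{21} = 6 \cdot \frac{1}{21} = \frac{2}{7} \approx 0.28571$)
$H = - \frac{33}{7}$ ($H = \frac{-13 - 20}{7} = \left(-33\right) \frac{1}{7} = - \frac{33}{7} \approx -4.7143$)
$- 37 \left(H - \left(Q - a{\left(O \right)}\right)\right) = - 37 \left(- \frac{33}{7} - \frac{23}{7}\right) = \left(-37\right) \left(-8\right) = 296$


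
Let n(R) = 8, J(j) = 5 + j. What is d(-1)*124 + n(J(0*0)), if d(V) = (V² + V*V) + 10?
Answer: 1496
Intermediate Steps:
d(V) = 10 + 2*V² (d(V) = (V² + V²) + 10 = 2*V² + 10 = 10 + 2*V²)
d(-1)*124 + n(J(0*0)) = (10 + 2*(-1)²)*124 + 8 = (10 + 2*1)*124 + 8 = (10 + 2)*124 + 8 = 12*124 + 8 = 1488 + 8 = 1496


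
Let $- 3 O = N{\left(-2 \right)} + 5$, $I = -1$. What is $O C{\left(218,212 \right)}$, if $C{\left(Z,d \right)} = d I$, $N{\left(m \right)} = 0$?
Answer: $\frac{1060}{3} \approx 353.33$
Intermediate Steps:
$C{\left(Z,d \right)} = - d$ ($C{\left(Z,d \right)} = d \left(-1\right) = - d$)
$O = - \frac{5}{3}$ ($O = - \frac{0 + 5}{3} = \left(- \frac{1}{3}\right) 5 = - \frac{5}{3} \approx -1.6667$)
$O C{\left(218,212 \right)} = - \frac{5 \left(\left(-1\right) 212\right)}{3} = \left(- \frac{5}{3}\right) \left(-212\right) = \frac{1060}{3}$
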